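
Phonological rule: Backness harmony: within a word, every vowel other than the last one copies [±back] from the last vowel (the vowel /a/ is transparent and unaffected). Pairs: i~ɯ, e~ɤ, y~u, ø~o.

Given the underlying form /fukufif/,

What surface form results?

/u/ harmonizes with /i/ ([-back]) → [y]
/u/ harmonizes with /i/ ([-back]) → [y]

[fykyfif]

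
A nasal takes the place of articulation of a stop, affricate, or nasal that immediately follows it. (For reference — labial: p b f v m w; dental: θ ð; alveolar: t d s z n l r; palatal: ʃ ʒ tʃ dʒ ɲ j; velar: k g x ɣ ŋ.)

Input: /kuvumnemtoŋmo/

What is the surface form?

/m/ before /n/ (alveolar) → [n]
/m/ before /t/ (alveolar) → [n]
/ŋ/ before /m/ (labial) → [m]

[kuvunnentommo]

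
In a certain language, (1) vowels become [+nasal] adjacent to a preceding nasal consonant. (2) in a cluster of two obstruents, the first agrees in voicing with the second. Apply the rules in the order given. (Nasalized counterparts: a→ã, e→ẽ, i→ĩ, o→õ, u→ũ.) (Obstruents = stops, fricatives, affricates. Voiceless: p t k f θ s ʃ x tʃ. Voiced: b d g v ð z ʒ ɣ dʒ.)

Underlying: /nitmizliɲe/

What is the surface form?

Rule 1: /i/ after nasal /n/ → [ĩ]
Rule 1: /i/ after nasal /m/ → [ĩ]
Rule 1: /e/ after nasal /ɲ/ → [ẽ]
After rule 1: nĩtmĩzliɲẽ
Rule 2: no segment meets the rule's conditions; no change.

[nĩtmĩzliɲẽ]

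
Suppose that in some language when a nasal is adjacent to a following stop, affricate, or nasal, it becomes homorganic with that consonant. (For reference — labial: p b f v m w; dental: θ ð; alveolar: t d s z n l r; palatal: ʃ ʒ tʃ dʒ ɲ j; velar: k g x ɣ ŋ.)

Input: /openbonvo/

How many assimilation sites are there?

/n/ before /b/ (labial) → [m]
1 segment changes.

1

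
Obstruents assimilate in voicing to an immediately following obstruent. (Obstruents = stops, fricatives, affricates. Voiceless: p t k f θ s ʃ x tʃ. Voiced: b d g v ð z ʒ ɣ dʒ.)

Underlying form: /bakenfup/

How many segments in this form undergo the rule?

0

No segment meets the rule's conditions.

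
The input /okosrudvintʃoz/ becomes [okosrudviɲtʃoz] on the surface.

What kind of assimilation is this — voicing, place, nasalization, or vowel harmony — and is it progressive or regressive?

/n/→[ɲ].
Each target copies a feature from the following segment, so the direction is regressive.

place assimilation, regressive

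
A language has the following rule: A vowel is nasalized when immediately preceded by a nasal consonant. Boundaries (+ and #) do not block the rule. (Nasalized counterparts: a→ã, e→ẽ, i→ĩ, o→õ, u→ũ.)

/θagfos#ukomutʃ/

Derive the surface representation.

[θagfos#ukomũtʃ]

/u/ after nasal /m/ → [ũ]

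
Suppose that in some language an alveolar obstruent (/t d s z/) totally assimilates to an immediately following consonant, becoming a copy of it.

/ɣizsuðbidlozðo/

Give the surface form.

/z/ before /s/ → [s] (total assimilation)
/d/ before /l/ → [l] (total assimilation)
/z/ before /ð/ → [ð] (total assimilation)

[ɣissuðbilloððo]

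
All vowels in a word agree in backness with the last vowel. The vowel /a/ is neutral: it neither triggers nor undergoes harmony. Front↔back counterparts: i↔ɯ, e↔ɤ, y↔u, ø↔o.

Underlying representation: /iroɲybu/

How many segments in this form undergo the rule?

/i/ harmonizes with /u/ ([+back]) → [ɯ]
/y/ harmonizes with /u/ ([+back]) → [u]
2 segments change.

2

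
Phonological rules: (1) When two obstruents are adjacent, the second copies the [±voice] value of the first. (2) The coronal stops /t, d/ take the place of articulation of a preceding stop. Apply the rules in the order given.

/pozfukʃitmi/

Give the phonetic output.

Rule 1: /f/ after /z/ (voiced) → [v]
After rule 1: pozvukʃitmi
Rule 2: no segment meets the rule's conditions; no change.

[pozvukʃitmi]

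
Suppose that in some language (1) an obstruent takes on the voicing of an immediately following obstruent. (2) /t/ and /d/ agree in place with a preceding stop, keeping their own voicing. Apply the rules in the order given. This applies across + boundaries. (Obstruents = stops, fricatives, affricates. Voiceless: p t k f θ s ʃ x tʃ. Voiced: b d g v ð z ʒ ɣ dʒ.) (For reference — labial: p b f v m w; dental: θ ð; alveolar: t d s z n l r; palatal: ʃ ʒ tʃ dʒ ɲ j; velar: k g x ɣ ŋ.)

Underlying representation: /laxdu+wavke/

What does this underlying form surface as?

[laɣdu+wafke]

Rule 1: /x/ before /d/ (voiced) → [ɣ]
Rule 1: /v/ before /k/ (voiceless) → [f]
After rule 1: laɣdu+wafke
Rule 2: no segment meets the rule's conditions; no change.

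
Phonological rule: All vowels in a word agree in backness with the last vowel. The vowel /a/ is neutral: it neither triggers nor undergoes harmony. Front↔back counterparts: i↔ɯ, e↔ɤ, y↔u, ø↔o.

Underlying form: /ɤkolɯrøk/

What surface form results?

[ekølirøk]

/ɤ/ harmonizes with /ø/ ([-back]) → [e]
/o/ harmonizes with /ø/ ([-back]) → [ø]
/ɯ/ harmonizes with /ø/ ([-back]) → [i]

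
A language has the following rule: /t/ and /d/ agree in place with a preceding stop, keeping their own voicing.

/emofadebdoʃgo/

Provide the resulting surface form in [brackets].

[emofadebboʃgo]

/d/ after /b/ (labial) → [b]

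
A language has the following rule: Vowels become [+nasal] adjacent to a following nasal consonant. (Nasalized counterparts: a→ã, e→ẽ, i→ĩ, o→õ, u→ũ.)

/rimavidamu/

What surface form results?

/i/ before nasal /m/ → [ĩ]
/a/ before nasal /m/ → [ã]

[rĩmavidãmu]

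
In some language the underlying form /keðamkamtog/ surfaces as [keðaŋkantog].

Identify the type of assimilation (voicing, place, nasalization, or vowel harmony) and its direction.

/m/→[ŋ] /m/→[n].
Each target copies a feature from the following segment, so the direction is regressive.

place assimilation, regressive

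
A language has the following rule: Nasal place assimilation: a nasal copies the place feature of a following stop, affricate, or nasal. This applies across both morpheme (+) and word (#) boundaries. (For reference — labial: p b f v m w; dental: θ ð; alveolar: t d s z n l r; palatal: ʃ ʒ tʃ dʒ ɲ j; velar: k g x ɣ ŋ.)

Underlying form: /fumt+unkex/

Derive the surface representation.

/m/ before /t/ (alveolar) → [n]
/n/ before /k/ (velar) → [ŋ]

[funt+uŋkex]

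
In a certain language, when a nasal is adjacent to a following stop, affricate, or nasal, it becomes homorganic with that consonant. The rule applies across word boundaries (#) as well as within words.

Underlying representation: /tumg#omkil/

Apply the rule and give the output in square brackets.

[tuŋg#oŋkil]

/m/ before /g/ (velar) → [ŋ]
/m/ before /k/ (velar) → [ŋ]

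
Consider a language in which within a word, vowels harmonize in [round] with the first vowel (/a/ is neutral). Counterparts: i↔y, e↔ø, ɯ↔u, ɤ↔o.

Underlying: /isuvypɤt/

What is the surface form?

/u/ harmonizes with /i/ ([-round]) → [ɯ]
/y/ harmonizes with /i/ ([-round]) → [i]

[isɯvipɤt]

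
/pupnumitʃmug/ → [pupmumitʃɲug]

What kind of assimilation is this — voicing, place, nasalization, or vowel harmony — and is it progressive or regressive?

/n/→[m] /m/→[ɲ].
Each target copies a feature from the preceding segment, so the direction is progressive.

place assimilation, progressive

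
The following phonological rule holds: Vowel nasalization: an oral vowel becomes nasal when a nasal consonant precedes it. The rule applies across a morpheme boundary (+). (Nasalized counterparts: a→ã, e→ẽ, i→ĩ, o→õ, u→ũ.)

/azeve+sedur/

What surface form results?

[azeve+sedur]

no segment meets the rule's conditions; no change.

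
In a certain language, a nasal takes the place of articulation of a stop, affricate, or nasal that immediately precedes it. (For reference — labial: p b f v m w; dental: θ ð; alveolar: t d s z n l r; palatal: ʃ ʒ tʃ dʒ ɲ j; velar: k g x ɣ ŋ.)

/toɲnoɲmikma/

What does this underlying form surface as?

/n/ after /ɲ/ (palatal) → [ɲ]
/m/ after /ɲ/ (palatal) → [ɲ]
/m/ after /k/ (velar) → [ŋ]

[toɲɲoɲɲikŋa]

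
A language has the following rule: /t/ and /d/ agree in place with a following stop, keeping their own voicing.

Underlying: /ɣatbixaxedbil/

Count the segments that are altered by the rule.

/t/ before /b/ (labial) → [p]
/d/ before /b/ (labial) → [b]
2 segments change.

2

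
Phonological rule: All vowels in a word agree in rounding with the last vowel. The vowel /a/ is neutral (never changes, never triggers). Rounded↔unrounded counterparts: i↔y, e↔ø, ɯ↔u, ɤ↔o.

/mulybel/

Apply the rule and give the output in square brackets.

[mɯlibel]

/u/ harmonizes with /e/ ([-round]) → [ɯ]
/y/ harmonizes with /e/ ([-round]) → [i]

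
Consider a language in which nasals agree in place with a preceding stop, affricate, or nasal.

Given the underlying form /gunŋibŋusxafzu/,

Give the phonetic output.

[gunnibmusxafzu]

/ŋ/ after /n/ (alveolar) → [n]
/ŋ/ after /b/ (labial) → [m]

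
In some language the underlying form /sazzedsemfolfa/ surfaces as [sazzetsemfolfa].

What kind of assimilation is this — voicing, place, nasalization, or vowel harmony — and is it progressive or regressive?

/d/→[t].
Each target copies a feature from the following segment, so the direction is regressive.

voicing assimilation, regressive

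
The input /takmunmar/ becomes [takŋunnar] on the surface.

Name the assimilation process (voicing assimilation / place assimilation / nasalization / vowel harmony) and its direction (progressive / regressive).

place assimilation, progressive

/m/→[ŋ] /m/→[n].
Each target copies a feature from the preceding segment, so the direction is progressive.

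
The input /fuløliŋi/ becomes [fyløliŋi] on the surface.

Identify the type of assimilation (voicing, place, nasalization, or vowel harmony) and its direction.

/u/→[y].
Vowels agree with the last vowel, so the harmony is regressive.

vowel harmony, regressive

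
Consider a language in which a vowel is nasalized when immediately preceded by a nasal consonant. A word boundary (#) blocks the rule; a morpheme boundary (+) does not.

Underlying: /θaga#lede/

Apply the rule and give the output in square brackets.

no segment meets the rule's conditions; no change.

[θaga#lede]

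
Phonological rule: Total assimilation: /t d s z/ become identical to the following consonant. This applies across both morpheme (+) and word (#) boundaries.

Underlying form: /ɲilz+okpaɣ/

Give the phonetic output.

no segment meets the rule's conditions; no change.

[ɲilz+okpaɣ]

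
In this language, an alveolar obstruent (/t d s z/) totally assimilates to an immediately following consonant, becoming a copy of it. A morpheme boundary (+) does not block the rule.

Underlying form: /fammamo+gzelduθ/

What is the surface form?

[fammamo+gzelduθ]

no segment meets the rule's conditions; no change.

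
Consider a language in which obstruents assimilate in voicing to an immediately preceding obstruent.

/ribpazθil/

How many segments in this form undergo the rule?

2

/p/ after /b/ (voiced) → [b]
/θ/ after /z/ (voiced) → [ð]
2 segments change.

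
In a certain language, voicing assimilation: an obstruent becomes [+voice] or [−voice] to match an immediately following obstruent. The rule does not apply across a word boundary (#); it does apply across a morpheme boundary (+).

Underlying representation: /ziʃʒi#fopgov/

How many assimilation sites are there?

/ʃ/ before /ʒ/ (voiced) → [ʒ]
/p/ before /g/ (voiced) → [b]
2 segments change.

2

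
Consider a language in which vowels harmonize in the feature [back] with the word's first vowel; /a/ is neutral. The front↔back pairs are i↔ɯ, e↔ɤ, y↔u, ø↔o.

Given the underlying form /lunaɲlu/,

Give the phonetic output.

no segment meets the rule's conditions; no change.

[lunaɲlu]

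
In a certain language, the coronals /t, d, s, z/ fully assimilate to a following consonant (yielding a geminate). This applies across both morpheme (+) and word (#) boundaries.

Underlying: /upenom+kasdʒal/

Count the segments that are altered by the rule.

/s/ before /dʒ/ → [dʒ] (total assimilation)
1 segment changes.

1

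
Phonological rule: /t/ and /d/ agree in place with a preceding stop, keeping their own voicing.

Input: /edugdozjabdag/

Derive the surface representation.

/d/ after /g/ (velar) → [g]
/d/ after /b/ (labial) → [b]

[eduggozjabbag]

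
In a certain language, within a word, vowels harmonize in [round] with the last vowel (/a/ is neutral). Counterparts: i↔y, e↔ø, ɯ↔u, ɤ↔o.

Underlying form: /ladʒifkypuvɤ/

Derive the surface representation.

[ladʒifkipɯvɤ]

/y/ harmonizes with /ɤ/ ([-round]) → [i]
/u/ harmonizes with /ɤ/ ([-round]) → [ɯ]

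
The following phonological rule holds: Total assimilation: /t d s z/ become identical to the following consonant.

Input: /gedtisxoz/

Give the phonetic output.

[gettixxoz]

/d/ before /t/ → [t] (total assimilation)
/s/ before /x/ → [x] (total assimilation)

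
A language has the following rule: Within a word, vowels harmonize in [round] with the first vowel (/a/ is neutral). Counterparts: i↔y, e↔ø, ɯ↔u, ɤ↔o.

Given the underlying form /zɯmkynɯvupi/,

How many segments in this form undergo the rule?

/y/ harmonizes with /ɯ/ ([-round]) → [i]
/u/ harmonizes with /ɯ/ ([-round]) → [ɯ]
2 segments change.

2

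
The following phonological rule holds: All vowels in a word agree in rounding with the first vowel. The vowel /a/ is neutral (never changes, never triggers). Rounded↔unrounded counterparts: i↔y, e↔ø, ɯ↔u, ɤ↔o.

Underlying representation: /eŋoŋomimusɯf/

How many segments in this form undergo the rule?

/o/ harmonizes with /e/ ([-round]) → [ɤ]
/o/ harmonizes with /e/ ([-round]) → [ɤ]
/u/ harmonizes with /e/ ([-round]) → [ɯ]
3 segments change.

3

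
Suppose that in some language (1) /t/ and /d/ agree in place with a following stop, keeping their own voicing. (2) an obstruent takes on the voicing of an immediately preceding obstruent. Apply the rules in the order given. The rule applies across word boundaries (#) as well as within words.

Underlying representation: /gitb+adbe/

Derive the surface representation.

[gipp+abbe]

Rule 1: /t/ before /b/ (labial) → [p]
Rule 1: /d/ before /b/ (labial) → [b]
After rule 1: gipb+abbe
Rule 2: /b/ after /p/ (voiceless) → [p]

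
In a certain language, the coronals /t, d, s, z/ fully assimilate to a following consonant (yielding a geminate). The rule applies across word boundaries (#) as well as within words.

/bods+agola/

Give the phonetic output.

/d/ before /s/ → [s] (total assimilation)

[boss+agola]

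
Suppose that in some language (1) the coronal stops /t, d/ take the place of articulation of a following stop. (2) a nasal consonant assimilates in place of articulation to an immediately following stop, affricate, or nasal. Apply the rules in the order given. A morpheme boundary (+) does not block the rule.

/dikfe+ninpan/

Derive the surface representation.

[dikfe+nimpan]

Rule 1: no segment meets the rule's conditions; no change.
After rule 1: dikfe+ninpan
Rule 2: /n/ before /p/ (labial) → [m]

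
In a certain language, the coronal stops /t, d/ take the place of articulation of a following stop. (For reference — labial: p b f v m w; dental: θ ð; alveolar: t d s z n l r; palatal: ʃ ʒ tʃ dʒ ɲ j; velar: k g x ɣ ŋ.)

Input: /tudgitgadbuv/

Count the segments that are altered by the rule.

3

/d/ before /g/ (velar) → [g]
/t/ before /g/ (velar) → [k]
/d/ before /b/ (labial) → [b]
3 segments change.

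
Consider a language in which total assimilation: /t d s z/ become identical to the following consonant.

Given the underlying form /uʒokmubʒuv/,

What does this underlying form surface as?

no segment meets the rule's conditions; no change.

[uʒokmubʒuv]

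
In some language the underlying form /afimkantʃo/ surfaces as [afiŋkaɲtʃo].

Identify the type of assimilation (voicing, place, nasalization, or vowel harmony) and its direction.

/m/→[ŋ] /n/→[ɲ].
Each target copies a feature from the following segment, so the direction is regressive.

place assimilation, regressive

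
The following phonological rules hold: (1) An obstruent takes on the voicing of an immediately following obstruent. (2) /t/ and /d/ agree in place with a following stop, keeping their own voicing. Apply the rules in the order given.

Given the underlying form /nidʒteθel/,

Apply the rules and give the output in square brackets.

[nitʃteθel]

Rule 1: /dʒ/ before /t/ (voiceless) → [tʃ]
After rule 1: nitʃteθel
Rule 2: no segment meets the rule's conditions; no change.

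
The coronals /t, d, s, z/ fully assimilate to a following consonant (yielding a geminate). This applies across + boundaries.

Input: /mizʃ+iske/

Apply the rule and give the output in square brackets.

/z/ before /ʃ/ → [ʃ] (total assimilation)
/s/ before /k/ → [k] (total assimilation)

[miʃʃ+ikke]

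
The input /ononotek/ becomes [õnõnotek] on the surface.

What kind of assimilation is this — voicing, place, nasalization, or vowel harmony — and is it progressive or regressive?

/o/→[õ] /o/→[õ].
Each target copies a feature from the following segment, so the direction is regressive.

nasalization, regressive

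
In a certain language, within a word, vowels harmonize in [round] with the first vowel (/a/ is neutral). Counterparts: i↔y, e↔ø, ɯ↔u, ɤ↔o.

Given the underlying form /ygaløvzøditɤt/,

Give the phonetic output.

/i/ harmonizes with /y/ ([+round]) → [y]
/ɤ/ harmonizes with /y/ ([+round]) → [o]

[ygaløvzødytot]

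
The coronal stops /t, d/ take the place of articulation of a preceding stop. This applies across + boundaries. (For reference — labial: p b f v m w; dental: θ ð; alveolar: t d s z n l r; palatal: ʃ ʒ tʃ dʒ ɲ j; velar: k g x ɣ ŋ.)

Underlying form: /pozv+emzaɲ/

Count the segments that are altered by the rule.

No segment meets the rule's conditions.

0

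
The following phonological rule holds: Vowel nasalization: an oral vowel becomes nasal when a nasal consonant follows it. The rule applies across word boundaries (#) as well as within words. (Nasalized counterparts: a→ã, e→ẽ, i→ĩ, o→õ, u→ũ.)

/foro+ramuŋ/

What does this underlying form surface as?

/a/ before nasal /m/ → [ã]
/u/ before nasal /ŋ/ → [ũ]

[foro+rãmũŋ]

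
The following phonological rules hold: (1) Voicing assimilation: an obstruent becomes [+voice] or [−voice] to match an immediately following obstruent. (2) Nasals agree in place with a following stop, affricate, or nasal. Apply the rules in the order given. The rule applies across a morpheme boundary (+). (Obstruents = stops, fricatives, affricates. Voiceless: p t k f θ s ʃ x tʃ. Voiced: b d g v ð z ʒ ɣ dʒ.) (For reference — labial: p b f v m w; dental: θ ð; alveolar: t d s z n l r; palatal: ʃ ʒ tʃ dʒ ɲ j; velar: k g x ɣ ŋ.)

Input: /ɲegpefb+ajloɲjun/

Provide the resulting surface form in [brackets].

[ɲekpevb+ajloɲjun]

Rule 1: /g/ before /p/ (voiceless) → [k]
Rule 1: /f/ before /b/ (voiced) → [v]
After rule 1: ɲekpevb+ajloɲjun
Rule 2: no segment meets the rule's conditions; no change.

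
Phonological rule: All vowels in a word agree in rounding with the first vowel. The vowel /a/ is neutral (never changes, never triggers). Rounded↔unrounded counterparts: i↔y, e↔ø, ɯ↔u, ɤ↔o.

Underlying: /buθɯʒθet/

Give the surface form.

/ɯ/ harmonizes with /u/ ([+round]) → [u]
/e/ harmonizes with /u/ ([+round]) → [ø]

[buθuʒθøt]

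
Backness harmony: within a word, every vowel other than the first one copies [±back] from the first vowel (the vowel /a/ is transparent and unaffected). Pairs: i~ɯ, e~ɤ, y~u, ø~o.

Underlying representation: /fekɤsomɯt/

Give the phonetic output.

/ɤ/ harmonizes with /e/ ([-back]) → [e]
/o/ harmonizes with /e/ ([-back]) → [ø]
/ɯ/ harmonizes with /e/ ([-back]) → [i]

[fekesømit]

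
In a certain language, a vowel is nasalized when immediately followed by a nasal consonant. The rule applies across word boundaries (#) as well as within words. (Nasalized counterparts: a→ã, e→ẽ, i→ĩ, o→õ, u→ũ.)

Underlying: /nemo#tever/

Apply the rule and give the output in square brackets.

/e/ before nasal /m/ → [ẽ]

[nẽmo#tever]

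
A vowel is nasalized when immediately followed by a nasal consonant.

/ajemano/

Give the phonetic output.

/e/ before nasal /m/ → [ẽ]
/a/ before nasal /n/ → [ã]

[ajẽmãno]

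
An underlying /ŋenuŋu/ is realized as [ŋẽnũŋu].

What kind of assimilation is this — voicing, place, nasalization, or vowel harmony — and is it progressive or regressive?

/e/→[ẽ] /u/→[ũ].
Each target copies a feature from the following segment, so the direction is regressive.

nasalization, regressive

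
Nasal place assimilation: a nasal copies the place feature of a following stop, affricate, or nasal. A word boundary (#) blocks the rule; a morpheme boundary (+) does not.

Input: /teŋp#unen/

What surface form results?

/ŋ/ before /p/ (labial) → [m]

[temp#unen]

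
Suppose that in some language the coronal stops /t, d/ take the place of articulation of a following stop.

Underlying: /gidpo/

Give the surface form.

[gibpo]

/d/ before /p/ (labial) → [b]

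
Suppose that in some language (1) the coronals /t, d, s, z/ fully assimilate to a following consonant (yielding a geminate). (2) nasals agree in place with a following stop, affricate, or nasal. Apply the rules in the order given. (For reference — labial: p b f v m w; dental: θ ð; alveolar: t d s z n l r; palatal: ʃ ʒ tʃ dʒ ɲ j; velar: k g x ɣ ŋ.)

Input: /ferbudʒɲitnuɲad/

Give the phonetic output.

[ferbudʒɲinnuɲad]

Rule 1: /t/ before /n/ → [n] (total assimilation)
After rule 1: ferbudʒɲinnuɲad
Rule 2: no segment meets the rule's conditions; no change.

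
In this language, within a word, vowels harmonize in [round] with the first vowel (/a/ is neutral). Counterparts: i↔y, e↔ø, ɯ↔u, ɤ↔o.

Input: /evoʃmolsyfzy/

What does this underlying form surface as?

[evɤʃmɤlsifzi]

/o/ harmonizes with /e/ ([-round]) → [ɤ]
/o/ harmonizes with /e/ ([-round]) → [ɤ]
/y/ harmonizes with /e/ ([-round]) → [i]
/y/ harmonizes with /e/ ([-round]) → [i]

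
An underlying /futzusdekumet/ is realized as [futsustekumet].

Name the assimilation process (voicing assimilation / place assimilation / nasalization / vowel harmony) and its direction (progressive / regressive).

/z/→[s] /d/→[t].
Each target copies a feature from the preceding segment, so the direction is progressive.

voicing assimilation, progressive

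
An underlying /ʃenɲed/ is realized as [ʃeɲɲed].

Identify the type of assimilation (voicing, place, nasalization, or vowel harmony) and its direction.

place assimilation, regressive

/n/→[ɲ].
Each target copies a feature from the following segment, so the direction is regressive.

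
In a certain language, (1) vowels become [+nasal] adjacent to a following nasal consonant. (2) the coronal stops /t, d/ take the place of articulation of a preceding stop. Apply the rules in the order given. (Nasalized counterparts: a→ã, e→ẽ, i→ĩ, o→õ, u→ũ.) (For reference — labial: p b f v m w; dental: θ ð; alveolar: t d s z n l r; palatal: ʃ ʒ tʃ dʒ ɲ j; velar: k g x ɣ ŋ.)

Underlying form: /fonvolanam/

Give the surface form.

Rule 1: /o/ before nasal /n/ → [õ]
Rule 1: /a/ before nasal /n/ → [ã]
Rule 1: /a/ before nasal /m/ → [ã]
After rule 1: fõnvolãnãm
Rule 2: no segment meets the rule's conditions; no change.

[fõnvolãnãm]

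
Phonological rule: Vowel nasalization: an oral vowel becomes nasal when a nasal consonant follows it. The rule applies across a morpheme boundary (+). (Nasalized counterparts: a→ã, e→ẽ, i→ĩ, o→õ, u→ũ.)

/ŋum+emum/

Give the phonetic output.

/u/ before nasal /m/ → [ũ]
/e/ before nasal /m/ → [ẽ]
/u/ before nasal /m/ → [ũ]

[ŋũm+ẽmũm]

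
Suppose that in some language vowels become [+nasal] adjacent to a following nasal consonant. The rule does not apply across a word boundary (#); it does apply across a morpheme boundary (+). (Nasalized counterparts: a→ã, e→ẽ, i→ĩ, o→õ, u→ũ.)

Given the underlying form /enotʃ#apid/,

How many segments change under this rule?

/e/ before nasal /n/ → [ẽ]
1 segment changes.

1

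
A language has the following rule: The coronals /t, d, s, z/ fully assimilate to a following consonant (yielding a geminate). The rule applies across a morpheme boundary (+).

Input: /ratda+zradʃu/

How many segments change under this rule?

/t/ before /d/ → [d] (total assimilation)
/z/ before /r/ → [r] (total assimilation)
/d/ before /ʃ/ → [ʃ] (total assimilation)
3 segments change.

3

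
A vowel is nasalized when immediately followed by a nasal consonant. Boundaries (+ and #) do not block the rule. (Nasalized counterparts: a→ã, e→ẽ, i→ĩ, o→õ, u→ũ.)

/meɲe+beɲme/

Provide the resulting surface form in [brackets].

[mẽɲe+bẽɲme]

/e/ before nasal /ɲ/ → [ẽ]
/e/ before nasal /ɲ/ → [ẽ]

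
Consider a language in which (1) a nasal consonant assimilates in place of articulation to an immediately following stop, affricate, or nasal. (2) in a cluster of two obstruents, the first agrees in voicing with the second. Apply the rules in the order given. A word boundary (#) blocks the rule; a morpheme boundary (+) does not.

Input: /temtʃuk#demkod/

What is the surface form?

Rule 1: /m/ before /tʃ/ (palatal) → [ɲ]
Rule 1: /m/ before /k/ (velar) → [ŋ]
After rule 1: teɲtʃuk#deŋkod
Rule 2: no segment meets the rule's conditions; no change.

[teɲtʃuk#deŋkod]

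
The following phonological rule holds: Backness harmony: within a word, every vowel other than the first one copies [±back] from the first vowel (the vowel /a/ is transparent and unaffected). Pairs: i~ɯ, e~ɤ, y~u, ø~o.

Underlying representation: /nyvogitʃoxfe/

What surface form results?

/o/ harmonizes with /y/ ([-back]) → [ø]
/o/ harmonizes with /y/ ([-back]) → [ø]

[nyvøgitʃøxfe]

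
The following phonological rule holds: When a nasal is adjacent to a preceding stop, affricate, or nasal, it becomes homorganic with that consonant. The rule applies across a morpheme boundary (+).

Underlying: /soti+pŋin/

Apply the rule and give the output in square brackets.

/ŋ/ after /p/ (labial) → [m]

[soti+pmin]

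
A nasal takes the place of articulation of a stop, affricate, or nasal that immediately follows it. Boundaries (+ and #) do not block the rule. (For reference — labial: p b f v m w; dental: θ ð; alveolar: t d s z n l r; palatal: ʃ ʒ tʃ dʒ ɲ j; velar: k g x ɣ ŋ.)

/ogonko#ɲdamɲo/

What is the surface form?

/n/ before /k/ (velar) → [ŋ]
/ɲ/ before /d/ (alveolar) → [n]
/m/ before /ɲ/ (palatal) → [ɲ]

[ogoŋko#ndaɲɲo]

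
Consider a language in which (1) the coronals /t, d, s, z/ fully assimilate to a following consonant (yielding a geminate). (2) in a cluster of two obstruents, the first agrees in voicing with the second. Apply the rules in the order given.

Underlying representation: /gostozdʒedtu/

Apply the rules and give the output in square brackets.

[gottodʒdʒettu]

Rule 1: /s/ before /t/ → [t] (total assimilation)
Rule 1: /z/ before /dʒ/ → [dʒ] (total assimilation)
Rule 1: /d/ before /t/ → [t] (total assimilation)
After rule 1: gottodʒdʒettu
Rule 2: no segment meets the rule's conditions; no change.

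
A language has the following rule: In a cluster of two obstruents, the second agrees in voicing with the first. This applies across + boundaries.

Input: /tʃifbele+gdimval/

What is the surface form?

/b/ after /f/ (voiceless) → [p]

[tʃifpele+gdimval]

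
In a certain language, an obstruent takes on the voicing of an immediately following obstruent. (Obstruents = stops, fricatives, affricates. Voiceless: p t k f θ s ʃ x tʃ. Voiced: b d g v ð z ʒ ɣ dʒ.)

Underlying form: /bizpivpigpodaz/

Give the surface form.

/z/ before /p/ (voiceless) → [s]
/v/ before /p/ (voiceless) → [f]
/g/ before /p/ (voiceless) → [k]

[bispifpikpodaz]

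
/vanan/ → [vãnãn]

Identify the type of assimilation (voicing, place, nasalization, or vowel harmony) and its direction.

/a/→[ã] /a/→[ã].
Each target copies a feature from the following segment, so the direction is regressive.

nasalization, regressive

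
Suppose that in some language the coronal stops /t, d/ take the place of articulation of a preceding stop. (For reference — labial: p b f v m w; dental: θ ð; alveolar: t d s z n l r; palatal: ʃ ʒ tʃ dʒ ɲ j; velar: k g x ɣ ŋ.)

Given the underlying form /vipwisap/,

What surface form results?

no segment meets the rule's conditions; no change.

[vipwisap]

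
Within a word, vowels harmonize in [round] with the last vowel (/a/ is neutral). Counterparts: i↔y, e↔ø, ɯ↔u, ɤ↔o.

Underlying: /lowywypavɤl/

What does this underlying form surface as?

/o/ harmonizes with /ɤ/ ([-round]) → [ɤ]
/y/ harmonizes with /ɤ/ ([-round]) → [i]
/y/ harmonizes with /ɤ/ ([-round]) → [i]

[lɤwiwipavɤl]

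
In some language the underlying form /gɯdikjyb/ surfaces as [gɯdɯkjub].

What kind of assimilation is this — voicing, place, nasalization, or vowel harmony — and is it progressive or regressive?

/i/→[ɯ] /y/→[u].
Vowels agree with the first vowel, so the harmony is progressive.

vowel harmony, progressive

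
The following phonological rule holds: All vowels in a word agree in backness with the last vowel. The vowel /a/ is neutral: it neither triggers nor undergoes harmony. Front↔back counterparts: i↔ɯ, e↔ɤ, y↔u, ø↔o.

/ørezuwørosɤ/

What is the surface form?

[orɤzuworosɤ]

/ø/ harmonizes with /ɤ/ ([+back]) → [o]
/e/ harmonizes with /ɤ/ ([+back]) → [ɤ]
/ø/ harmonizes with /ɤ/ ([+back]) → [o]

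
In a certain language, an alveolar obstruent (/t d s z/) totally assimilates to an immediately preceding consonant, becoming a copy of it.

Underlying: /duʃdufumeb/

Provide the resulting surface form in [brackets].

[duʃʃufumeb]

/d/ after /ʃ/ → [ʃ] (total assimilation)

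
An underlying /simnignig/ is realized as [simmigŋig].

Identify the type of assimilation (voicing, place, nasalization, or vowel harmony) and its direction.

place assimilation, progressive

/n/→[m] /n/→[ŋ].
Each target copies a feature from the preceding segment, so the direction is progressive.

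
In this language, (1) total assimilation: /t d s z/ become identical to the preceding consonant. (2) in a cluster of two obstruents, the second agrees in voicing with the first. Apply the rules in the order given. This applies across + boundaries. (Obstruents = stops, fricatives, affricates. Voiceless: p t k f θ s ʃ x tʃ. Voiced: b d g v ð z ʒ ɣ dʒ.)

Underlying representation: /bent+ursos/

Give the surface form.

Rule 1: /t/ after /n/ → [n] (total assimilation)
Rule 1: /s/ after /r/ → [r] (total assimilation)
After rule 1: benn+urros
Rule 2: no segment meets the rule's conditions; no change.

[benn+urros]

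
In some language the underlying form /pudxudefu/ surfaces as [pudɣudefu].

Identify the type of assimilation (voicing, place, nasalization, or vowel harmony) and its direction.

/x/→[ɣ].
Each target copies a feature from the preceding segment, so the direction is progressive.

voicing assimilation, progressive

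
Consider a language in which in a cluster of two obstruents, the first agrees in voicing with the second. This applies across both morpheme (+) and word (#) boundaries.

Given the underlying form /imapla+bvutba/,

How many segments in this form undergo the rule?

1

/t/ before /b/ (voiced) → [d]
1 segment changes.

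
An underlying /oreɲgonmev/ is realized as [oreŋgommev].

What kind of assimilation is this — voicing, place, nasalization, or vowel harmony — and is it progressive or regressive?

place assimilation, regressive

/ɲ/→[ŋ] /n/→[m].
Each target copies a feature from the following segment, so the direction is regressive.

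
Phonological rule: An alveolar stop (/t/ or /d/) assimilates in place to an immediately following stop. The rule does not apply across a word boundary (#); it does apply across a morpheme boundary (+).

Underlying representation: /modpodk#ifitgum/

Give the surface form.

/d/ before /p/ (labial) → [b]
/d/ before /k/ (velar) → [g]
/t/ before /g/ (velar) → [k]

[mobpogk#ifikgum]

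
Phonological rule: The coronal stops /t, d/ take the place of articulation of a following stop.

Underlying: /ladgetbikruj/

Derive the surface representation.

/d/ before /g/ (velar) → [g]
/t/ before /b/ (labial) → [p]

[laggepbikruj]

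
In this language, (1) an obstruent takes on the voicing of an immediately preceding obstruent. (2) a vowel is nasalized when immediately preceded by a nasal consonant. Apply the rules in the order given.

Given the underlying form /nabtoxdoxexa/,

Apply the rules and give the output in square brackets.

[nãbdoxtoxexa]

Rule 1: /t/ after /b/ (voiced) → [d]
Rule 1: /d/ after /x/ (voiceless) → [t]
After rule 1: nabdoxtoxexa
Rule 2: /a/ after nasal /n/ → [ã]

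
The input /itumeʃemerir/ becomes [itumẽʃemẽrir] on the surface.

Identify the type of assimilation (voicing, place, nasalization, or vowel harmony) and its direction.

/e/→[ẽ] /e/→[ẽ].
Each target copies a feature from the preceding segment, so the direction is progressive.

nasalization, progressive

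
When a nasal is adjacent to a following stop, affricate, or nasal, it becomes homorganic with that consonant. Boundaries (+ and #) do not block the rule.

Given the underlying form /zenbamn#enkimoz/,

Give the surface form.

/n/ before /b/ (labial) → [m]
/m/ before /n/ (alveolar) → [n]
/n/ before /k/ (velar) → [ŋ]

[zembann#eŋkimoz]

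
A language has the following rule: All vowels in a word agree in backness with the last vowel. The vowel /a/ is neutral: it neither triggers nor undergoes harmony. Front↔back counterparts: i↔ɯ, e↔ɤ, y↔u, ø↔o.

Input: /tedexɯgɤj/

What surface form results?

/e/ harmonizes with /ɤ/ ([+back]) → [ɤ]
/e/ harmonizes with /ɤ/ ([+back]) → [ɤ]

[tɤdɤxɯgɤj]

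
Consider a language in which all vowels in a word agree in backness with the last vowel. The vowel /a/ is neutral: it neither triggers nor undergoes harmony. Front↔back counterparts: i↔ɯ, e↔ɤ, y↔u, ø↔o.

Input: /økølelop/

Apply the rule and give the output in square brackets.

[okolɤlop]

/ø/ harmonizes with /o/ ([+back]) → [o]
/ø/ harmonizes with /o/ ([+back]) → [o]
/e/ harmonizes with /o/ ([+back]) → [ɤ]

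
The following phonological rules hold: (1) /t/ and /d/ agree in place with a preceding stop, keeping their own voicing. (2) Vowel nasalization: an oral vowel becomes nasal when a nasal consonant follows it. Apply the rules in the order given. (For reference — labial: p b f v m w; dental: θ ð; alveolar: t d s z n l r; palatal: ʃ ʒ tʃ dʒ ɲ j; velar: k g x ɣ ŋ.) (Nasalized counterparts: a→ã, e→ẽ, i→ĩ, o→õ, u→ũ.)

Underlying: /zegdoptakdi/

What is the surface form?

[zeggoppakgi]

Rule 1: /d/ after /g/ (velar) → [g]
Rule 1: /t/ after /p/ (labial) → [p]
Rule 1: /d/ after /k/ (velar) → [g]
After rule 1: zeggoppakgi
Rule 2: no segment meets the rule's conditions; no change.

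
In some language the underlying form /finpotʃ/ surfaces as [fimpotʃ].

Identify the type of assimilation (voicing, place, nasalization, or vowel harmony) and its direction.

place assimilation, regressive

/n/→[m].
Each target copies a feature from the following segment, so the direction is regressive.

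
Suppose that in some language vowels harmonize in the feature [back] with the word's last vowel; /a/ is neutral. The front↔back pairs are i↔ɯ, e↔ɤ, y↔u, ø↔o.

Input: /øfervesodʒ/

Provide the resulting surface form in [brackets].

[ofɤrvɤsodʒ]

/ø/ harmonizes with /o/ ([+back]) → [o]
/e/ harmonizes with /o/ ([+back]) → [ɤ]
/e/ harmonizes with /o/ ([+back]) → [ɤ]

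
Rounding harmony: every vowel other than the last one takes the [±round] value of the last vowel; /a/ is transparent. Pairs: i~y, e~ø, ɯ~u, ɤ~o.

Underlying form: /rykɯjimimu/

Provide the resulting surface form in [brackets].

/ɯ/ harmonizes with /u/ ([+round]) → [u]
/i/ harmonizes with /u/ ([+round]) → [y]
/i/ harmonizes with /u/ ([+round]) → [y]

[rykujymymu]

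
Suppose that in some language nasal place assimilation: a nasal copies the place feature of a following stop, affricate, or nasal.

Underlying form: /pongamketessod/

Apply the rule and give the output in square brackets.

/n/ before /g/ (velar) → [ŋ]
/m/ before /k/ (velar) → [ŋ]

[poŋgaŋketessod]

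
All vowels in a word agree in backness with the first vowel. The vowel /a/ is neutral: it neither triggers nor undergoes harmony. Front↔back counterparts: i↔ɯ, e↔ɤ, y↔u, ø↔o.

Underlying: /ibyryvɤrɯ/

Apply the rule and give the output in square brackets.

[ibyryveri]

/ɤ/ harmonizes with /i/ ([-back]) → [e]
/ɯ/ harmonizes with /i/ ([-back]) → [i]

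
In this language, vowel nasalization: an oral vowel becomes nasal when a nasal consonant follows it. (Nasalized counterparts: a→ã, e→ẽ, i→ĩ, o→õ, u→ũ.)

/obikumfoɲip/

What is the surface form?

[obikũmfõɲip]

/u/ before nasal /m/ → [ũ]
/o/ before nasal /ɲ/ → [õ]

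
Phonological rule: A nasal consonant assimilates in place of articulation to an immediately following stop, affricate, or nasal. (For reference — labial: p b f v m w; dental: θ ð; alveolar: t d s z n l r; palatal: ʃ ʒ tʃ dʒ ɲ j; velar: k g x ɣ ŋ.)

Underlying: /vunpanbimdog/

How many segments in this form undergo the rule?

3

/n/ before /p/ (labial) → [m]
/n/ before /b/ (labial) → [m]
/m/ before /d/ (alveolar) → [n]
3 segments change.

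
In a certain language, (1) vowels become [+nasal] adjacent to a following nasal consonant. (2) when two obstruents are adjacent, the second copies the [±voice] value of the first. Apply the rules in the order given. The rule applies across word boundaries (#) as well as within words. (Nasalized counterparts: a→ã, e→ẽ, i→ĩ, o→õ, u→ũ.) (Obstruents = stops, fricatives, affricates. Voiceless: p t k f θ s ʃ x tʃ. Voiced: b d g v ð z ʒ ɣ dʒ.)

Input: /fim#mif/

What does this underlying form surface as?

Rule 1: /i/ before nasal /m/ → [ĩ]
After rule 1: fĩm#mif
Rule 2: no segment meets the rule's conditions; no change.

[fĩm#mif]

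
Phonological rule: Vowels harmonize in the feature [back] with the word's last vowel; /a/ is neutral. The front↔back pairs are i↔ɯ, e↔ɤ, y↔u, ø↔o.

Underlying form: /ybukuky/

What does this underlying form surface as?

/u/ harmonizes with /y/ ([-back]) → [y]
/u/ harmonizes with /y/ ([-back]) → [y]

[ybykyky]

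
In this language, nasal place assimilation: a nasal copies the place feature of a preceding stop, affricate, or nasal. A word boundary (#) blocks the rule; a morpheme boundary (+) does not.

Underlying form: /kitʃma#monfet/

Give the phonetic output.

[kitʃɲa#monfet]

/m/ after /tʃ/ (palatal) → [ɲ]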